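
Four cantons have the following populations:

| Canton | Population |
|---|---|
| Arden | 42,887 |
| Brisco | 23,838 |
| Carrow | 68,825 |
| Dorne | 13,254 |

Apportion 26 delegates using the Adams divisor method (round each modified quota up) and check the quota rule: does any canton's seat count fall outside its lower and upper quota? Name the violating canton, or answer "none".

none

Standard quotas: Arden 7.493, Brisco 4.165, Carrow 12.026, Dorne 2.316.
Adams allocation: Arden 7, Brisco 4, Carrow 12, Dorne 3.
Every allocation lies between the lower and upper quota.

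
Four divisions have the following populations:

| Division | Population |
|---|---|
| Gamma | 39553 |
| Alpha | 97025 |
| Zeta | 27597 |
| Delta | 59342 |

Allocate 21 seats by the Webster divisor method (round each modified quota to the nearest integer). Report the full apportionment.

Standard divisor 223517/21 ≈ 10643.667; standard quotas: Gamma 3.716, Alpha 9.116, Zeta 2.593, Delta 5.575.
Rounding to the nearest integer gives 4, 9, 3, 6 = 22 seats, so the divisor must be adjusted.
With modified divisor 10900: modified quotas Gamma 3.629, Alpha 8.901, Zeta 2.532, Delta 5.444.
Rounding to the nearest integer: Gamma 4, Alpha 9, Zeta 3, Delta 5 (total 21).

Gamma 4; Alpha 9; Zeta 3; Delta 5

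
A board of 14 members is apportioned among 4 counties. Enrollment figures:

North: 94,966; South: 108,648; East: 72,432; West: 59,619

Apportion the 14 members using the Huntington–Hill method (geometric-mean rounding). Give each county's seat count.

North 4, South 4, East 3, West 3

With divisor 24317: modified quotas North 3.905, South 4.468, East 2.979, West 2.452.
Geometric-mean thresholds: North √(3·4)=3.464, South √(4·5)=4.472, East √(2·3)=2.449, West √(2·3)=2.449.
Each quota rounded against its threshold gives North 4, South 4, East 3, West 3 (total 14).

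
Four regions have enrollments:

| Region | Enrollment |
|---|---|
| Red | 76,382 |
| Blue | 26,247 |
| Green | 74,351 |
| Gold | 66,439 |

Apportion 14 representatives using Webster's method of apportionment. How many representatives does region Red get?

Standard divisor 243419/14 ≈ 17387.071; standard quotas: Red 4.393, Blue 1.510, Green 4.276, Gold 3.821.
Rounding to the nearest integer gives Red 4, Blue 2, Green 4, Gold 4 — total 14, matching the house size, so no adjustment is needed.
Red receives 4.

4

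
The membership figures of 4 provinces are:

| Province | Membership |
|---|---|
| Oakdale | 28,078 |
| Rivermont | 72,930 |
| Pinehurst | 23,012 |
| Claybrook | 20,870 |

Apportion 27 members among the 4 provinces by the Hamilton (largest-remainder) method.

Oakdale=5, Rivermont=14, Pinehurst=4, Claybrook=4

Total 144890; standard divisor 144890/27 ≈ 5366.296.
Standard quotas: Oakdale 5.2323, Rivermont 13.5904, Pinehurst 4.2882, Claybrook 3.8891.
Lower quotas: Oakdale 5, Rivermont 13, Pinehurst 4, Claybrook 3 (sum 25, leaving 2 seats).
Remainders in descending order: Claybrook 0.8891, Rivermont 0.5904, Pinehurst 0.2882, Oakdale 0.2323.
The surplus seats go to Claybrook, Rivermont.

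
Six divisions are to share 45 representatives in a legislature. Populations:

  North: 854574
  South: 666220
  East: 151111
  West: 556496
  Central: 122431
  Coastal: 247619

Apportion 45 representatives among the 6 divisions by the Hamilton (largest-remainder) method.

North 15; South 11; East 3; West 10; Central 2; Coastal 4

Standard divisor: 2598451 ÷ 45 ≈ 57743.356.
Standard quotas: North 14.7995, South 11.5376, East 2.6169, West 9.6374, Central 2.1203, Coastal 4.2883.
Lower quotas: North 14, South 11, East 2, West 9, Central 2, Coastal 4 (sum 42, leaving 3 seats).
Remainders in descending order: North 0.7995, West 0.6374, East 0.6169, South 0.5376, Coastal 0.2883, Central 0.1203.
Largest remainders: North, West, East receive the extra seats.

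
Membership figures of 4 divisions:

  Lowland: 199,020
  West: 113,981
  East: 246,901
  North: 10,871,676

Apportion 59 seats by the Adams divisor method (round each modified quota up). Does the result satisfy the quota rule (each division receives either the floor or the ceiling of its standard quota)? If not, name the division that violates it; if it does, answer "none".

Standard quotas: Lowland 1.027, West 0.588, East 1.274, North 56.110.
Adams allocation: Lowland 1, West 1, East 2, North 55.
North has quota 56.110 (lower 56, upper 57) but receives 55 — outside the quota interval.

North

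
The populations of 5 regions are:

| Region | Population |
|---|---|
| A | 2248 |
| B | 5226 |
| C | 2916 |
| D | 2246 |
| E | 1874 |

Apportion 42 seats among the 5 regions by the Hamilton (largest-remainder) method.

The standard divisor is 14510/42 ≈ 345.476.
Standard quotas: A 6.5070, B 15.1269, C 8.4405, D 6.5012, E 5.4244.
Lower quotas: A 6, B 15, C 8, D 6, E 5 (sum 40, leaving 2 seats).
Remainders in descending order: A 0.5070, D 0.5012, C 0.4405, E 0.4244, B 0.1269.
The surplus seats go to A, D.

A 7, B 15, C 8, D 7, E 5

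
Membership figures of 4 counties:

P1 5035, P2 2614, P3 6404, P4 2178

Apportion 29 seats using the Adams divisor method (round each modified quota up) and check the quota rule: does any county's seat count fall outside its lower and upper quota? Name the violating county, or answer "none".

none

Standard quotas: P1 8.996, P2 4.670, P3 11.442, P4 3.891.
Adams allocation: P1 9, P2 5, P3 11, P4 4.
Every allocation lies between the lower and upper quota.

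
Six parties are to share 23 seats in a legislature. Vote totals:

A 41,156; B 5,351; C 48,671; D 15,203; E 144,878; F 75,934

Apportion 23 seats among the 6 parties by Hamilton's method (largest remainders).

Total 331193; standard divisor 331193/23 ≈ 14399.696.
Standard quotas: A 2.8581, B 0.3716, C 3.3800, D 1.0558, E 10.0612, F 5.2733.
Lower quotas: A 2, B 0, C 3, D 1, E 10, F 5 (sum 21, leaving 2 seats).
Remainders in descending order: A 0.8581, C 0.3800, B 0.3716, F 0.2733, E 0.0612, D 0.0558.
Largest remainders: A, C receive the extra seats.

A 3, B 0, C 4, D 1, E 10, F 5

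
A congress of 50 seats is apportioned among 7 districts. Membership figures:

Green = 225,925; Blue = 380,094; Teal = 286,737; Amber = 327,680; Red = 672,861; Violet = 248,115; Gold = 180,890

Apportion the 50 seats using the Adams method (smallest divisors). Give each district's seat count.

Green 5, Blue 8, Teal 6, Amber 7, Red 14, Violet 6, Gold 4

Standard divisor 2322302/50 ≈ 46446.04; standard quotas: Green 4.864, Blue 8.184, Teal 6.174, Amber 7.055, Red 14.487, Violet 5.342, Gold 3.895.
Rounding up gives 5, 9, 7, 8, 15, 6, 4 = 54 seats, so the divisor must be adjusted.
With modified divisor 48800: modified quotas Green 4.630, Blue 7.789, Teal 5.876, Amber 6.715, Red 13.788, Violet 5.084, Gold 3.707.
Rounding up: Green 5, Blue 8, Teal 6, Amber 7, Red 14, Violet 6, Gold 4 (total 50).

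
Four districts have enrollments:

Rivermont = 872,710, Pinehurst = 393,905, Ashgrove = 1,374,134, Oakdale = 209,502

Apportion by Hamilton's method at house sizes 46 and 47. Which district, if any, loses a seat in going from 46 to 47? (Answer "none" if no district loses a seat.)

At 46 seats: Rivermont 14, Pinehurst 6, Ashgrove 22, Oakdale 4.
At 47 seats: Rivermont 14, Pinehurst 7, Ashgrove 23, Oakdale 3.
Oakdale drops from 4 to 3.

Oakdale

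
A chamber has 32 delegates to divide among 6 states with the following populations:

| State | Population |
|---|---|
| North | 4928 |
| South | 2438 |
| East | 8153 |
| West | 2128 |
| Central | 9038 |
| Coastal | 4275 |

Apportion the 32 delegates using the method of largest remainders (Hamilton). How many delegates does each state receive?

North 5; South 3; East 9; West 2; Central 9; Coastal 4

Standard divisor: 30960 ÷ 32 ≈ 967.5.
Standard quotas: North 5.0935, South 2.5199, East 8.4269, West 2.1995, Central 9.3416, Coastal 4.4186.
Lower quotas: North 5, South 2, East 8, West 2, Central 9, Coastal 4 (sum 30, leaving 2 seats).
Remainders in descending order: South 0.5199, East 0.4269, Coastal 0.4186, Central 0.3416, West 0.1995, North 0.0935.
The surplus seats go to South, East.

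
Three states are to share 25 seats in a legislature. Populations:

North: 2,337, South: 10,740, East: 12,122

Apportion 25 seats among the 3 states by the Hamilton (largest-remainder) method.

North 2; South 11; East 12

The standard divisor is 25199/25 ≈ 1007.96.
Standard quotas: North 2.3185, South 10.6552, East 12.0263.
Lower quotas: North 2, South 10, East 12 (sum 24, leaving 1 seat).
Remainders in descending order: South 0.6552, North 0.3185, East 0.0263.
The surplus seat goes to South.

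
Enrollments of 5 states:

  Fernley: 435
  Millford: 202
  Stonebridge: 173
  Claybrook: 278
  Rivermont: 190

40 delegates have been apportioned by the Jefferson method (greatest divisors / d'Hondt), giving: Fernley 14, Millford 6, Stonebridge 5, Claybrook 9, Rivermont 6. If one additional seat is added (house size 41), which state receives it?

Priority for the next seat is population ÷ (current seats + 1).
Priorities: Fernley 29.000, Millford 28.857, Stonebridge 28.833, Claybrook 27.800, Rivermont 27.143.
Highest priority: Fernley.

Fernley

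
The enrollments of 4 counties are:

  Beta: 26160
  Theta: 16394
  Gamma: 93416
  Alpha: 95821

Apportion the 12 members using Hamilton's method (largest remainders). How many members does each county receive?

Standard divisor: 231791 ÷ 12 ≈ 19315.917.
Standard quotas: Beta 1.3543, Theta 0.8487, Gamma 4.8362, Alpha 4.9607.
Lower quotas: Beta 1, Theta 0, Gamma 4, Alpha 4 (sum 9, leaving 3 seats).
Remainders in descending order: Alpha 0.9607, Theta 0.8487, Gamma 0.8362, Beta 0.3543.
The surplus seats go to Alpha, Theta, Gamma.

Beta 1, Theta 1, Gamma 5, Alpha 5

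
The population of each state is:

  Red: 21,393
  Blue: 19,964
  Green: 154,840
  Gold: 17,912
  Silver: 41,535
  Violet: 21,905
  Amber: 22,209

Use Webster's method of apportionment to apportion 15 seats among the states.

Red 1; Blue 1; Green 8; Gold 1; Silver 2; Violet 1; Amber 1

Standard divisor 299758/15 ≈ 19983.867; standard quotas: Red 1.071, Blue 0.999, Green 7.748, Gold 0.896, Silver 2.078, Violet 1.096, Amber 1.111.
Rounding to the nearest integer gives Red 1, Blue 1, Green 8, Gold 1, Silver 2, Violet 1, Amber 1 — total 15, matching the house size, so no adjustment is needed.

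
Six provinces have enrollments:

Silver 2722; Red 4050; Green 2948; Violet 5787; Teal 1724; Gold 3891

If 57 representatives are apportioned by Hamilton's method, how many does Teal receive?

The standard divisor is 21122/57 ≈ 370.561.
Standard quotas: Silver 7.3456, Red 10.9294, Green 7.9555, Violet 15.6168, Teal 4.6524, Gold 10.5003.
Lower quotas: Silver 7, Red 10, Green 7, Violet 15, Teal 4, Gold 10 (sum 53, leaving 4 seats).
Remainders in descending order: Green 0.9555, Red 0.9294, Teal 0.6524, Violet 0.6168, Gold 0.5003, Silver 0.3456.
The surplus seats go to Green, Red, Teal, Violet.
Teal receives 5.

5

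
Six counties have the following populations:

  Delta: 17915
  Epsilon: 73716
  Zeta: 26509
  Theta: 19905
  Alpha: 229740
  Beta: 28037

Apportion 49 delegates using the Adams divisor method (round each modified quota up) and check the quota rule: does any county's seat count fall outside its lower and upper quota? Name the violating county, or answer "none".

Standard quotas: Delta 2.218, Epsilon 9.126, Zeta 3.282, Theta 2.464, Alpha 28.440, Beta 3.471.
Adams allocation: Delta 3, Epsilon 9, Zeta 4, Theta 3, Alpha 26, Beta 4.
Alpha has quota 28.440 (lower 28, upper 29) but receives 26 — outside the quota interval.

Alpha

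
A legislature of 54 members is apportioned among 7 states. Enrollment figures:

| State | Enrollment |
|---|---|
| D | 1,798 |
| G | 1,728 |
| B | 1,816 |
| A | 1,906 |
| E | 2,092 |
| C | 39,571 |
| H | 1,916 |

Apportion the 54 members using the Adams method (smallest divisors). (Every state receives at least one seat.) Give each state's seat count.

Standard divisor 50827/54 ≈ 941.241; standard quotas: D 1.910, G 1.836, B 1.929, A 2.025, E 2.223, C 42.041, H 2.036.
Rounding up gives 2, 2, 2, 3, 3, 43, 3 = 58 seats, so the divisor must be adjusted.
With modified divisor 980: modified quotas D 1.835, G 1.763, B 1.853, A 1.945, E 2.135, C 40.379, H 1.955.
Rounding up: D 2, G 2, B 2, A 2, E 3, C 41, H 2 (total 54).

D 2, G 2, B 2, A 2, E 3, C 41, H 2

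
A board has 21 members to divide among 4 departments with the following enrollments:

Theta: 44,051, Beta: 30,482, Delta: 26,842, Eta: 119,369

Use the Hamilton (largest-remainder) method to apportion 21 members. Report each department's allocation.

Theta: 4, Beta: 3, Delta: 3, Eta: 11

Total 220744; standard divisor 220744/21 ≈ 10511.619.
Standard quotas: Theta 4.1907, Beta 2.8998, Delta 2.5536, Eta 11.3559.
Lower quotas: Theta 4, Beta 2, Delta 2, Eta 11 (sum 19, leaving 2 seats).
Remainders in descending order: Beta 0.8998, Delta 0.5536, Eta 0.3559, Theta 0.1907.
The surplus seats go to Beta, Delta.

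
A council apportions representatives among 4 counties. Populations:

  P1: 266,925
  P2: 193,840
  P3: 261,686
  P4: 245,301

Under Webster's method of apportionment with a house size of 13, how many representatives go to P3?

3

Standard divisor 967752/13 ≈ 74442.462; standard quotas: P1 3.586, P2 2.604, P3 3.515, P4 3.295.
Rounding to the nearest integer gives 4, 3, 4, 3 = 14 seats, so the divisor must be adjusted.
With modified divisor 75500: modified quotas P1 3.535, P2 2.567, P3 3.466, P4 3.249.
Rounding to the nearest integer: P1 4, P2 3, P3 3, P4 3 (total 13).
P3 receives 3.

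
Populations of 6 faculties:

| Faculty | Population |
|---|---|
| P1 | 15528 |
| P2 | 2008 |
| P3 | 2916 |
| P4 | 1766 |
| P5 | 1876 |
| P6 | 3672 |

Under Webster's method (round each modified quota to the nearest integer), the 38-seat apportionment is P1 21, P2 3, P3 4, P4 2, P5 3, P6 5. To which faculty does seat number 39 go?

P1

Priority for the next seat is population ÷ (current seats + 0.5).
Priorities: P1 722.233, P2 573.714, P3 648.000, P4 706.400, P5 536.000, P6 667.636.
Highest priority: P1.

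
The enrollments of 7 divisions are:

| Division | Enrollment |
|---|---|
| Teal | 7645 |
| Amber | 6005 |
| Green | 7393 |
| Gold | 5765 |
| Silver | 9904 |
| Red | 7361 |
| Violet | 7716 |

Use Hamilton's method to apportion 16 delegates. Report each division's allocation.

Teal=2; Amber=2; Green=2; Gold=2; Silver=3; Red=2; Violet=3

Standard divisor: 51789 ÷ 16 ≈ 3236.812.
Standard quotas: Teal 2.3619, Amber 1.8552, Green 2.2840, Gold 1.7811, Silver 3.0598, Red 2.2742, Violet 2.3838.
Lower quotas: Teal 2, Amber 1, Green 2, Gold 1, Silver 3, Red 2, Violet 2 (sum 13, leaving 3 seats).
Remainders in descending order: Amber 0.8552, Gold 0.7811, Violet 0.3838, Teal 0.3619, Green 0.2840, Red 0.2742, Silver 0.0598.
Largest remainders: Amber, Gold, Violet receive the extra seats.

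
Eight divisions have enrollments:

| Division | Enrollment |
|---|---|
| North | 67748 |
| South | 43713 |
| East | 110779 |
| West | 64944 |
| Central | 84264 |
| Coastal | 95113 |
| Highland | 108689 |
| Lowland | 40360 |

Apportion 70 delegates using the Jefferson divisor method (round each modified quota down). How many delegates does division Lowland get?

Standard divisor 615610/70 ≈ 8794.429; standard quotas: North 7.704, South 4.971, East 12.596, West 7.385, Central 9.582, Coastal 10.815, Highland 12.359, Lowland 4.589.
Rounding down gives 7, 4, 12, 7, 9, 10, 12, 4 = 65 seats, so the divisor must be adjusted.
With modified divisor 8400: modified quotas North 8.065, South 5.204, East 13.188, West 7.731, Central 10.031, Coastal 11.323, Highland 12.939, Lowland 4.805.
Rounding down: North 8, South 5, East 13, West 7, Central 10, Coastal 11, Highland 12, Lowland 4 (total 70).
Lowland receives 4.

4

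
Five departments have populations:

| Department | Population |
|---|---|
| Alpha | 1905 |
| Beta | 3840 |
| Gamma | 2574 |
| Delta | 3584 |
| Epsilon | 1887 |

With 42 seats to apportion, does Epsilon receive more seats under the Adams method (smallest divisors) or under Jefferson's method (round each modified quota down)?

Adams: Alpha 6, Beta 11, Gamma 8, Delta 11, Epsilon 6.
Jefferson: Alpha 6, Beta 12, Gamma 8, Delta 11, Epsilon 5.
Epsilon gets 6 under Adams and 5 under Jefferson.

Adams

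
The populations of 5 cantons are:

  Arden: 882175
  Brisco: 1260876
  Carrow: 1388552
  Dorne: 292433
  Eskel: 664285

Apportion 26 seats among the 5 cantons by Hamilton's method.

The standard divisor is 4488321/26 ≈ 172627.731.
Standard quotas: Arden 5.1103, Brisco 7.3040, Carrow 8.0436, Dorne 1.6940, Eskel 3.8481.
Lower quotas: Arden 5, Brisco 7, Carrow 8, Dorne 1, Eskel 3 (sum 24, leaving 2 seats).
Remainders in descending order: Eskel 0.8481, Dorne 0.6940, Brisco 0.3040, Arden 0.1103, Carrow 0.0436.
Largest remainders: Eskel, Dorne receive the extra seats.

Arden 5; Brisco 7; Carrow 8; Dorne 2; Eskel 4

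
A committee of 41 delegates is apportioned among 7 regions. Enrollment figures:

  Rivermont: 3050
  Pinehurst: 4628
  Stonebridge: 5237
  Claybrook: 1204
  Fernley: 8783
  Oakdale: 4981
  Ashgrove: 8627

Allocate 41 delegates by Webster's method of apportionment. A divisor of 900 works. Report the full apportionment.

With modified divisor 900: modified quotas Rivermont 3.389, Pinehurst 5.142, Stonebridge 5.819, Claybrook 1.338, Fernley 9.759, Oakdale 5.534, Ashgrove 9.586.
Rounding to the nearest integer: Rivermont 3, Pinehurst 5, Stonebridge 6, Claybrook 1, Fernley 10, Oakdale 6, Ashgrove 10 (total 41).

Rivermont: 3, Pinehurst: 5, Stonebridge: 6, Claybrook: 1, Fernley: 10, Oakdale: 6, Ashgrove: 10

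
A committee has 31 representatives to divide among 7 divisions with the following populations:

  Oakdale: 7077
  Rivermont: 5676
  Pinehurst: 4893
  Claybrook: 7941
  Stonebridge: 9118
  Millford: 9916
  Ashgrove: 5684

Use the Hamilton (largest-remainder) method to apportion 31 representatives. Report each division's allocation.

Total 50305; standard divisor 50305/31 ≈ 1622.742.
Standard quotas: Oakdale 4.3611, Rivermont 3.4978, Pinehurst 3.0153, Claybrook 4.8936, Stonebridge 5.6189, Millford 6.1106, Ashgrove 3.5027.
Lower quotas: Oakdale 4, Rivermont 3, Pinehurst 3, Claybrook 4, Stonebridge 5, Millford 6, Ashgrove 3 (sum 28, leaving 3 seats).
Remainders in descending order: Claybrook 0.8936, Stonebridge 0.6189, Ashgrove 0.5027, Rivermont 0.4978, Oakdale 0.3611, Millford 0.1106, Pinehurst 0.0153.
Largest remainders: Claybrook, Stonebridge, Ashgrove receive the extra seats.

Oakdale 4, Rivermont 3, Pinehurst 3, Claybrook 5, Stonebridge 6, Millford 6, Ashgrove 4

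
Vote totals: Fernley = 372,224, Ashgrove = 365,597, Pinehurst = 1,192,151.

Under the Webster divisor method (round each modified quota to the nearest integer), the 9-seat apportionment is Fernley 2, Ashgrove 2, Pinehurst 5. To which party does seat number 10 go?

Priority for the next seat is population ÷ (current seats + 0.5).
Priorities: Fernley 148889.600, Ashgrove 146238.800, Pinehurst 216754.727.
Highest priority: Pinehurst.

Pinehurst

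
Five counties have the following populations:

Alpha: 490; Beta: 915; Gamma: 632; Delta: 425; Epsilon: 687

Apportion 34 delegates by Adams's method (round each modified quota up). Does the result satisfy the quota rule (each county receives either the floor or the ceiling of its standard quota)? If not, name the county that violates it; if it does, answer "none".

none

Standard quotas: Alpha 5.291, Beta 9.879, Gamma 6.824, Delta 4.589, Epsilon 7.418.
Adams allocation: Alpha 5, Beta 10, Gamma 7, Delta 5, Epsilon 7.
Every allocation lies between the lower and upper quota.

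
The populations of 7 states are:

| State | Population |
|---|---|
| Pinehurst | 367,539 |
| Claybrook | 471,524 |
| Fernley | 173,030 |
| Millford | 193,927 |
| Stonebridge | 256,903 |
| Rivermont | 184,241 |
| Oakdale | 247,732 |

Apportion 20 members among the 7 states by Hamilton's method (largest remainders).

Pinehurst 4; Claybrook 5; Fernley 2; Millford 2; Stonebridge 3; Rivermont 2; Oakdale 2

The standard divisor is 1894896/20 ≈ 94744.8.
Standard quotas: Pinehurst 3.8793, Claybrook 4.9768, Fernley 1.8263, Millford 2.0468, Stonebridge 2.7115, Rivermont 1.9446, Oakdale 2.6147.
Lower quotas: Pinehurst 3, Claybrook 4, Fernley 1, Millford 2, Stonebridge 2, Rivermont 1, Oakdale 2 (sum 15, leaving 5 seats).
Remainders in descending order: Claybrook 0.9768, Rivermont 0.9446, Pinehurst 0.8793, Fernley 0.8263, Stonebridge 0.7115, Oakdale 0.6147, Millford 0.0468.
Largest remainders: Claybrook, Rivermont, Pinehurst, Fernley, Stonebridge receive the extra seats.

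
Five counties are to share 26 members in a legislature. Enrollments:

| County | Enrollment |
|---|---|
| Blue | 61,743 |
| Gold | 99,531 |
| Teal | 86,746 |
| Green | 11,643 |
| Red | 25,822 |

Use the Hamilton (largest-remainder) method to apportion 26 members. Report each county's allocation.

Blue 6, Gold 9, Teal 8, Green 1, Red 2

Standard divisor: 285485 ÷ 26 ≈ 10980.192.
Standard quotas: Blue 5.6231, Gold 9.0646, Teal 7.9002, Green 1.0604, Red 2.3517.
Lower quotas: Blue 5, Gold 9, Teal 7, Green 1, Red 2 (sum 24, leaving 2 seats).
Remainders in descending order: Teal 0.9002, Blue 0.6231, Red 0.3517, Gold 0.0646, Green 0.0604.
The surplus seats go to Teal, Blue.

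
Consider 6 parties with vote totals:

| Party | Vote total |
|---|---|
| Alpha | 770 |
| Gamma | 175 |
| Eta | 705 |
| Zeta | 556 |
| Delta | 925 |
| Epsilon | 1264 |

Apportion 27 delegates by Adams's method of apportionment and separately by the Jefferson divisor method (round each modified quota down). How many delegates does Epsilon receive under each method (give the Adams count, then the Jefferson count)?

Adams: Alpha 5, Gamma 1, Eta 4, Zeta 4, Delta 6, Epsilon 7.
Jefferson: Alpha 5, Gamma 1, Eta 4, Zeta 3, Delta 6, Epsilon 8.
Epsilon gets 7 under Adams and 8 under Jefferson.

7 and 8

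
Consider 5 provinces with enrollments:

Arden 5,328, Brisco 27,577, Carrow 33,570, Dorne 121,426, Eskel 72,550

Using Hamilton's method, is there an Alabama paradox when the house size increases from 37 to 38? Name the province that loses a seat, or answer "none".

At 37 seats: Arden 1, Brisco 4, Carrow 5, Dorne 17, Eskel 10.
At 38 seats: Arden 1, Brisco 4, Carrow 5, Dorne 18, Eskel 10.
No province's allocation decreased.

none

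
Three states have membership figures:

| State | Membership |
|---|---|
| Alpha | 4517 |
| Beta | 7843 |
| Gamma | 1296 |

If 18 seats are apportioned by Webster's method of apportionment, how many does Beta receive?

10

Standard divisor 13656/18 ≈ 758.667; standard quotas: Alpha 5.954, Beta 10.338, Gamma 1.708.
Rounding to the nearest integer gives Alpha 6, Beta 10, Gamma 2 — total 18, matching the house size, so no adjustment is needed.
Beta receives 10.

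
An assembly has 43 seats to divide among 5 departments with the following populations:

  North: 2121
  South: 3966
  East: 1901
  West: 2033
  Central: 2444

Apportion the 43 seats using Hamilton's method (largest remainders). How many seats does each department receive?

North 7, South 14, East 7, West 7, Central 8

Total 12465; standard divisor 12465/43 ≈ 289.884.
Standard quotas: North 7.317, South 13.681, East 6.558, West 7.013, Central 8.431.
Lower quotas: North 7, South 13, East 6, West 7, Central 8 (sum 41, leaving 2 seats).
Remainders in descending order: South 0.681, East 0.558, Central 0.431, North 0.317, West 0.013.
The surplus seats go to South, East.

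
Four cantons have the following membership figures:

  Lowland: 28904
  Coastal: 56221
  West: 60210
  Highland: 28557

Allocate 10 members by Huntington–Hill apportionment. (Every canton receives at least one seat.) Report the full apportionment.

Lowland=2, Coastal=3, West=3, Highland=2

With divisor 18787: modified quotas Lowland 1.539, Coastal 2.993, West 3.205, Highland 1.520.
Geometric-mean thresholds: Lowland √(1·2)=1.414, Coastal √(2·3)=2.449, West √(3·4)=3.464, Highland √(1·2)=1.414.
Each quota rounded against its threshold gives Lowland 2, Coastal 3, West 3, Highland 2 (total 10).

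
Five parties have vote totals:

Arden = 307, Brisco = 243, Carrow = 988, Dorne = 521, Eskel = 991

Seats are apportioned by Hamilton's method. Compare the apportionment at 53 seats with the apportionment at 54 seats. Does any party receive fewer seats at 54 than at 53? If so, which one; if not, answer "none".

At 53 seats: Arden 6, Brisco 4, Carrow 17, Dorne 9, Eskel 17.
At 54 seats: Arden 5, Brisco 4, Carrow 18, Dorne 9, Eskel 18.
Arden drops from 6 to 5.

Arden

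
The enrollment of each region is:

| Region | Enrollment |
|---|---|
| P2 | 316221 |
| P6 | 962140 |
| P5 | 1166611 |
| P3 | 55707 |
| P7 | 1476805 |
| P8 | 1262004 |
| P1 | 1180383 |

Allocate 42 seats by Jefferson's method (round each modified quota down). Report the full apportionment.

Standard divisor 6419871/42 ≈ 152854.071; standard quotas: P2 2.069, P6 6.295, P5 7.632, P3 0.364, P7 9.662, P8 8.256, P1 7.722.
Rounding down gives 2, 6, 7, 0, 9, 8, 7 = 39 seats, so the divisor must be adjusted.
With modified divisor 143000: modified quotas P2 2.211, P6 6.728, P5 8.158, P3 0.390, P7 10.327, P8 8.825, P1 8.254.
Rounding down: P2 2, P6 6, P5 8, P3 0, P7 10, P8 8, P1 8 (total 42).

P2 2, P6 6, P5 8, P3 0, P7 10, P8 8, P1 8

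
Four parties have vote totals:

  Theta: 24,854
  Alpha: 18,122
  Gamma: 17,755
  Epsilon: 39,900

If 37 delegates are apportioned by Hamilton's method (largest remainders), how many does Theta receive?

Standard divisor: 100631 ÷ 37 ≈ 2719.757.
Standard quotas: Theta 9.1383, Alpha 6.6631, Gamma 6.5282, Epsilon 14.6704.
Lower quotas: Theta 9, Alpha 6, Gamma 6, Epsilon 14 (sum 35, leaving 2 seats).
Remainders in descending order: Epsilon 0.6704, Alpha 0.6631, Gamma 0.5282, Theta 0.1383.
Largest remainders: Epsilon, Alpha receive the extra seats.
Theta receives 9.

9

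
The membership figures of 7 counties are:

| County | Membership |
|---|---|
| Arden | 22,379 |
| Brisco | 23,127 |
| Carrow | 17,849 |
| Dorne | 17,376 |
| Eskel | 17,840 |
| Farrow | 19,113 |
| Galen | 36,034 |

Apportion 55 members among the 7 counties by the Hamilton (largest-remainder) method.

Standard divisor: 153718 ÷ 55 ≈ 2794.873.
Standard quotas: Arden 8.0072, Brisco 8.2748, Carrow 6.3863, Dorne 6.2171, Eskel 6.3831, Farrow 6.8386, Galen 12.8929.
Lower quotas: Arden 8, Brisco 8, Carrow 6, Dorne 6, Eskel 6, Farrow 6, Galen 12 (sum 52, leaving 3 seats).
Remainders in descending order: Galen 0.8929, Farrow 0.8386, Carrow 0.3863, Eskel 0.3831, Brisco 0.2748, Dorne 0.2171, Arden 0.0072.
Largest remainders: Galen, Farrow, Carrow receive the extra seats.

Arden 8, Brisco 8, Carrow 7, Dorne 6, Eskel 6, Farrow 7, Galen 13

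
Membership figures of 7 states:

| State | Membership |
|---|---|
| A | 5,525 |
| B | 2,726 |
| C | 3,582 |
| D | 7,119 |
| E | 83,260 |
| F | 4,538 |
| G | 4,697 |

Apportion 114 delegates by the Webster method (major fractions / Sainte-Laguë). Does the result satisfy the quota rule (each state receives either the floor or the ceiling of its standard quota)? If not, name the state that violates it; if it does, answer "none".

E

Standard quotas: A 5.652, B 2.788, C 3.664, D 7.282, E 85.167, F 4.642, G 4.805.
Webster allocation: A 6, B 3, C 4, D 7, E 84, F 5, G 5.
E has quota 85.167 (lower 85, upper 86) but receives 84 — outside the quota interval.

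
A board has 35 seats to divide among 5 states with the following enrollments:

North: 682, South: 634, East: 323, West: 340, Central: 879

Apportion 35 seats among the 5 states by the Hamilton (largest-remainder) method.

The standard divisor is 2858/35 ≈ 81.657.
Standard quotas: North 8.352, South 7.764, East 3.956, West 4.164, Central 10.765.
Lower quotas: North 8, South 7, East 3, West 4, Central 10 (sum 32, leaving 3 seats).
Remainders in descending order: East 0.956, Central 0.765, South 0.764, North 0.352, West 0.164.
The surplus seats go to East, Central, South.

North 8, South 8, East 4, West 4, Central 11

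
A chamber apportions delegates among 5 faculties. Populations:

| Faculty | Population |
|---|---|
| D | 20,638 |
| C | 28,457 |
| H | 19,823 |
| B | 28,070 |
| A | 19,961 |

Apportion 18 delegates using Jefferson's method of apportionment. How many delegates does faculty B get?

Standard divisor 116949/18 ≈ 6497.167; standard quotas: D 3.176, C 4.380, H 3.051, B 4.320, A 3.072.
Rounding down gives 3, 4, 3, 4, 3 = 17 seats, so the divisor must be adjusted.
With modified divisor 5650: modified quotas D 3.653, C 5.037, H 3.508, B 4.968, A 3.533.
Rounding down: D 3, C 5, H 3, B 4, A 3 (total 18).
B receives 4.

4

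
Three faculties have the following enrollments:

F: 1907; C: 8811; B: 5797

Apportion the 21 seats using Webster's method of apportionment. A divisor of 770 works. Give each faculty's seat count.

With modified divisor 770: modified quotas F 2.477, C 11.443, B 7.529.
Rounding to the nearest integer: F 2, C 11, B 8 (total 21).

F: 2, C: 11, B: 8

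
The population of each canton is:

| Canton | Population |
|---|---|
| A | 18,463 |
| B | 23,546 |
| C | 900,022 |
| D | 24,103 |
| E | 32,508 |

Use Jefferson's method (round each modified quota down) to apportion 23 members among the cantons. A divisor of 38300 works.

With modified divisor 38300: modified quotas A 0.482, B 0.615, C 23.499, D 0.629, E 0.849.
Rounding down: A 0, B 0, C 23, D 0, E 0 (total 23).

A 0, B 0, C 23, D 0, E 0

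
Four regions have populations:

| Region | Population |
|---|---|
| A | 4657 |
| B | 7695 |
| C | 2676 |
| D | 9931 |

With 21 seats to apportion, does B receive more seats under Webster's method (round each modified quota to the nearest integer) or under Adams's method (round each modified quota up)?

Webster: A 4, B 7, C 2, D 8.
Adams: A 4, B 6, C 3, D 8.
B gets 7 under Webster and 6 under Adams.

Webster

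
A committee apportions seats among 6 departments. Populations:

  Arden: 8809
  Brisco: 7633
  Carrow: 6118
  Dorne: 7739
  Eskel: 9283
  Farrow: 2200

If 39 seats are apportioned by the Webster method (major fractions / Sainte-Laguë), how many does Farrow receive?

2

Standard divisor 41782/39 ≈ 1071.333; standard quotas: Arden 8.222, Brisco 7.125, Carrow 5.711, Dorne 7.224, Eskel 8.665, Farrow 2.054.
Rounding to the nearest integer gives Arden 8, Brisco 7, Carrow 6, Dorne 7, Eskel 9, Farrow 2 — total 39, matching the house size, so no adjustment is needed.
Farrow receives 2.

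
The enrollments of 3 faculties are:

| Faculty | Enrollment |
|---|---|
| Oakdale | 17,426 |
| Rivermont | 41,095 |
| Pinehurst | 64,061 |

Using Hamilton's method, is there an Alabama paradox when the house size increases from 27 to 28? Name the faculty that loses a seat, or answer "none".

At 27 seats: Oakdale 4, Rivermont 9, Pinehurst 14.
At 28 seats: Oakdale 4, Rivermont 9, Pinehurst 15.
No faculty's allocation decreased.

none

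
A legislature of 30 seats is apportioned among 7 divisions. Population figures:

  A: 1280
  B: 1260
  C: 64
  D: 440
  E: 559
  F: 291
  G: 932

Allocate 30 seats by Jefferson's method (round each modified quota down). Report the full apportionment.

Standard divisor 4826/30 ≈ 160.867; standard quotas: A 7.957, B 7.833, C 0.398, D 2.735, E 3.475, F 1.809, G 5.794.
Rounding down gives 7, 7, 0, 2, 3, 1, 5 = 25 seats, so the divisor must be adjusted.
With modified divisor 144: modified quotas A 8.889, B 8.750, C 0.444, D 3.056, E 3.882, F 2.021, G 6.472.
Rounding down: A 8, B 8, C 0, D 3, E 3, F 2, G 6 (total 30).

A: 8; B: 8; C: 0; D: 3; E: 3; F: 2; G: 6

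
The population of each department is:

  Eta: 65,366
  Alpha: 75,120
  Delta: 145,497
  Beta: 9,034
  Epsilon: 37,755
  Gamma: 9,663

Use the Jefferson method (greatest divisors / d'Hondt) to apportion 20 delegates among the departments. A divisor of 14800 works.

Eta 4, Alpha 5, Delta 9, Beta 0, Epsilon 2, Gamma 0

With modified divisor 14800: modified quotas Eta 4.417, Alpha 5.076, Delta 9.831, Beta 0.610, Epsilon 2.551, Gamma 0.653.
Rounding down: Eta 4, Alpha 5, Delta 9, Beta 0, Epsilon 2, Gamma 0 (total 20).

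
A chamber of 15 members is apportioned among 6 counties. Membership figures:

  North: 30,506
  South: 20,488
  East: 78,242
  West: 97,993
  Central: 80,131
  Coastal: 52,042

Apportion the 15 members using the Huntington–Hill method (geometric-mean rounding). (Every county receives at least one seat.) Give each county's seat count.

North 1, South 1, East 3, West 4, Central 4, Coastal 2

With divisor 22859: modified quotas North 1.335, South 0.896, East 3.423, West 4.287, Central 3.505, Coastal 2.277.
Geometric-mean thresholds: North √(1·2)=1.414, South (min 1), East √(3·4)=3.464, West √(4·5)=4.472, Central √(3·4)=3.464, Coastal √(2·3)=2.449.
Each quota rounded against its threshold gives North 1, South 1, East 3, West 4, Central 4, Coastal 2 (total 15).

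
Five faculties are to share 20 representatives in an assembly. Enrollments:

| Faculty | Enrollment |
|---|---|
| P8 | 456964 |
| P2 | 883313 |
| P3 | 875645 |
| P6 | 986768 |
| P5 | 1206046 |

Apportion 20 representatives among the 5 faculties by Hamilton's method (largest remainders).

Total 4408736; standard divisor 4408736/20 ≈ 220436.8.
Standard quotas: P8 2.0730, P2 4.0071, P3 3.9723, P6 4.4764, P5 5.4712.
Lower quotas: P8 2, P2 4, P3 3, P6 4, P5 5 (sum 18, leaving 2 seats).
Remainders in descending order: P3 0.9723, P6 0.4764, P5 0.4712, P8 0.0730, P2 0.0071.
The surplus seats go to P3, P6.

P8: 2, P2: 4, P3: 4, P6: 5, P5: 5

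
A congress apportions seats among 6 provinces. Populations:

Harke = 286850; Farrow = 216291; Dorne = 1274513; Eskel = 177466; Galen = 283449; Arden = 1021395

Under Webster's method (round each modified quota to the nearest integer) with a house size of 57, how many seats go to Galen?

5

Standard divisor 3259964/57 ≈ 57192.351; standard quotas: Harke 5.016, Farrow 3.782, Dorne 22.285, Eskel 3.103, Galen 4.956, Arden 17.859.
Rounding to the nearest integer gives Harke 5, Farrow 4, Dorne 22, Eskel 3, Galen 5, Arden 18 — total 57, matching the house size, so no adjustment is needed.
Galen receives 5.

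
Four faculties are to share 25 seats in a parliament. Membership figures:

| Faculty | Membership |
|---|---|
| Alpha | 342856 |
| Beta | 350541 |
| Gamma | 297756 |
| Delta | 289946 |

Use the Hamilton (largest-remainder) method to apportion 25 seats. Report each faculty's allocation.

The standard divisor is 1281099/25 ≈ 51243.96.
Standard quotas: Alpha 6.6907, Beta 6.8406, Gamma 5.8106, Delta 5.6581.
Lower quotas: Alpha 6, Beta 6, Gamma 5, Delta 5 (sum 22, leaving 3 seats).
Remainders in descending order: Beta 0.8406, Gamma 0.8106, Alpha 0.6907, Delta 0.6581.
Largest remainders: Beta, Gamma, Alpha receive the extra seats.

Alpha=7, Beta=7, Gamma=6, Delta=5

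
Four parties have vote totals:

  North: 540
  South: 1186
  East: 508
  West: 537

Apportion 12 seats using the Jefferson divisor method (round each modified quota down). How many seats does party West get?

Standard divisor 2771/12 ≈ 230.917; standard quotas: North 2.339, South 5.136, East 2.200, West 2.326.
Rounding down gives 2, 5, 2, 2 = 11 seats, so the divisor must be adjusted.
With modified divisor 190: modified quotas North 2.842, South 6.242, East 2.674, West 2.826.
Rounding down: North 2, South 6, East 2, West 2 (total 12).
West receives 2.

2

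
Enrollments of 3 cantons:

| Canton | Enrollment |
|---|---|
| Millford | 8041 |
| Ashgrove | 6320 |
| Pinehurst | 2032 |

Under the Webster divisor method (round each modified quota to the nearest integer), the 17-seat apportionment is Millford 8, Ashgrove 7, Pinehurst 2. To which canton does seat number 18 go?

Priority for the next seat is population ÷ (current seats + 0.5).
Priorities: Millford 946.000, Ashgrove 842.667, Pinehurst 812.800.
Highest priority: Millford.

Millford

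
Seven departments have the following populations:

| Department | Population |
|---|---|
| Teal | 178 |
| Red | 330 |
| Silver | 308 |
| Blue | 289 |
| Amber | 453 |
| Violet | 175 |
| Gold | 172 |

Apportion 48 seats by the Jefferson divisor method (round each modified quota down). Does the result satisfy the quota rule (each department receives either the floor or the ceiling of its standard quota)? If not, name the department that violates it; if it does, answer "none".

none

Standard quotas: Teal 4.485, Red 8.315, Silver 7.761, Blue 7.282, Amber 11.414, Violet 4.409, Gold 4.334.
Jefferson allocation: Teal 4, Red 9, Silver 8, Blue 7, Amber 12, Violet 4, Gold 4.
Every allocation lies between the lower and upper quota.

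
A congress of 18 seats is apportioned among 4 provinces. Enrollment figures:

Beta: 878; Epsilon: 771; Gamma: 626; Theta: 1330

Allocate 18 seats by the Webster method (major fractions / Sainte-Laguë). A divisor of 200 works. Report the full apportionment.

Beta: 4; Epsilon: 4; Gamma: 3; Theta: 7

With modified divisor 200: modified quotas Beta 4.390, Epsilon 3.855, Gamma 3.130, Theta 6.650.
Rounding to the nearest integer: Beta 4, Epsilon 4, Gamma 3, Theta 7 (total 18).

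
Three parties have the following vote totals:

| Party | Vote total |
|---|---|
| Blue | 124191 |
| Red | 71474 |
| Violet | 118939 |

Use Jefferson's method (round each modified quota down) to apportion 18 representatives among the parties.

Standard divisor 314604/18 ≈ 17478; standard quotas: Blue 7.106, Red 4.089, Violet 6.805.
Rounding down gives 7, 4, 6 = 17 seats, so the divisor must be adjusted.
With modified divisor 16300: modified quotas Blue 7.619, Red 4.385, Violet 7.297.
Rounding down: Blue 7, Red 4, Violet 7 (total 18).

Blue 7, Red 4, Violet 7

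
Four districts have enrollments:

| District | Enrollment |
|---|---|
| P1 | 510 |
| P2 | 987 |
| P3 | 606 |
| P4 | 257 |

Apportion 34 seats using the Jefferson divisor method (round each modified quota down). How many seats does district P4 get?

Standard divisor 2360/34 ≈ 69.412; standard quotas: P1 7.347, P2 14.219, P3 8.731, P4 3.703.
Rounding down gives 7, 14, 8, 3 = 32 seats, so the divisor must be adjusted.
With modified divisor 65: modified quotas P1 7.846, P2 15.185, P3 9.323, P4 3.954.
Rounding down: P1 7, P2 15, P3 9, P4 3 (total 34).
P4 receives 3.

3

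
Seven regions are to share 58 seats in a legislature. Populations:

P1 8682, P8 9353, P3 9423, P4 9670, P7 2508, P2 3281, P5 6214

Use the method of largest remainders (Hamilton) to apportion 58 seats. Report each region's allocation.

The standard divisor is 49131/58 ≈ 847.086.
Standard quotas: P1 10.2493, P8 11.0414, P3 11.1240, P4 11.4156, P7 2.9607, P2 3.8733, P5 7.3357.
Lower quotas: P1 10, P8 11, P3 11, P4 11, P7 2, P2 3, P5 7 (sum 55, leaving 3 seats).
Remainders in descending order: P7 0.9607, P2 0.8733, P4 0.4156, P5 0.3357, P1 0.2493, P3 0.1240, P8 0.0414.
Largest remainders: P7, P2, P4 receive the extra seats.

P1: 10, P8: 11, P3: 11, P4: 12, P7: 3, P2: 4, P5: 7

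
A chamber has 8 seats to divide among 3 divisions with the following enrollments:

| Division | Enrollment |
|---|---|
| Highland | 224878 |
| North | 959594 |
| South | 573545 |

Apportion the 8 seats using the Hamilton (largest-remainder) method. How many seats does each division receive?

Total 1758017; standard divisor 1758017/8 ≈ 219752.125.
Standard quotas: Highland 1.0233, North 4.3667, South 2.6100.
Lower quotas: Highland 1, North 4, South 2 (sum 7, leaving 1 seat).
Remainders in descending order: South 0.6100, North 0.3667, Highland 0.0233.
Largest remainder: South receives the extra seat.

Highland=1, North=4, South=3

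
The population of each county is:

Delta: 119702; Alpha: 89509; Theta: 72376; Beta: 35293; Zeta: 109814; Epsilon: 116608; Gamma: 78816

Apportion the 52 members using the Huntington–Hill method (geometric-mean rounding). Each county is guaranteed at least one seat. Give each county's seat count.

Delta 10, Alpha 7, Theta 6, Beta 3, Zeta 9, Epsilon 10, Gamma 7

With divisor 12061: modified quotas Delta 9.925, Alpha 7.421, Theta 6.001, Beta 2.926, Zeta 9.105, Epsilon 9.668, Gamma 6.535.
Geometric-mean thresholds: Delta √(9·10)=9.487, Alpha √(7·8)=7.483, Theta √(6·7)=6.481, Beta √(2·3)=2.449, Zeta √(9·10)=9.487, Epsilon √(9·10)=9.487, Gamma √(6·7)=6.481.
Each quota rounded against its threshold gives Delta 10, Alpha 7, Theta 6, Beta 3, Zeta 9, Epsilon 10, Gamma 7 (total 52).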